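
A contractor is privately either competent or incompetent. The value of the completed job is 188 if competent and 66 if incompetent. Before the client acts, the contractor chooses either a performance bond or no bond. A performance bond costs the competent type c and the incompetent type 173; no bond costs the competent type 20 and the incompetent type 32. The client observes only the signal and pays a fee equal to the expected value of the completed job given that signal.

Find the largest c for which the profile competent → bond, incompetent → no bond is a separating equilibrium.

142

Under separation: bond → competent (pays 188); no bond → incompetent (pays 66).
Incompetent: 66 − 32 = 34 ≥ 188 − 173 = 15. Holds regardless of c. ✓
Competent: 188 − c ≥ 66 − 20, so c ≤ 188 − 46 = 142.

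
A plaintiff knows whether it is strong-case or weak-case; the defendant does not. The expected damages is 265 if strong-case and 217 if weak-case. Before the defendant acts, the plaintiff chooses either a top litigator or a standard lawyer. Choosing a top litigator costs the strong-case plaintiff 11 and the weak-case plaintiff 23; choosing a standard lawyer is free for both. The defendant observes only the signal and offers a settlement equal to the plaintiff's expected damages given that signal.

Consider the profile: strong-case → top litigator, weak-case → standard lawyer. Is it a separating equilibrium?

No

If types separate, top litigator earns payment 265 and standard lawyer earns 217.
Strong-case: top litigator gives 265 − 11 = 254; standard lawyer gives 217 − 0 = 217. No deviation. ✓
Weak-case: standard lawyer gives 217 − 0 = 217; top litigator gives 265 − 23 = 242. Would deviate. ✗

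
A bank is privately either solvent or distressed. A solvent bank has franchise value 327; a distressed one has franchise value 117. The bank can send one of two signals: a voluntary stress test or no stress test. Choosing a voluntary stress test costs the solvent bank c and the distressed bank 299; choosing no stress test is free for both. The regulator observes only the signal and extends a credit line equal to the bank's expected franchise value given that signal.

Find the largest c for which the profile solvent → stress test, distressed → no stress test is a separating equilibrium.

210

Under separation: stress test → solvent (pays 327); no stress test → distressed (pays 117).
Distressed: 117 − 0 = 117 ≥ 327 − 299 = 28. Holds regardless of c. ✓
Solvent: 327 − c ≥ 117 − 0, so c ≤ 327 − 117 = 210.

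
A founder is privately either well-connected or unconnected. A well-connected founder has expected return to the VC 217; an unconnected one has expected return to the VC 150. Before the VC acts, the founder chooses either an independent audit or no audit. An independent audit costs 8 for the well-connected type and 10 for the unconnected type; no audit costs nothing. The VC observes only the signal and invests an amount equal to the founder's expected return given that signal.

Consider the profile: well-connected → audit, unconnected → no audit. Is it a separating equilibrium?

Under separation the VC infers type exactly: audit → well-connected (pays 217), no audit → unconnected (pays 150).
Well-connected: audit gives 217 − 8 = 209; no audit gives 150 − 0 = 150. No deviation. ✓
Unconnected: no audit gives 150 − 0 = 150; audit gives 217 − 10 = 207. Would deviate. ✗

No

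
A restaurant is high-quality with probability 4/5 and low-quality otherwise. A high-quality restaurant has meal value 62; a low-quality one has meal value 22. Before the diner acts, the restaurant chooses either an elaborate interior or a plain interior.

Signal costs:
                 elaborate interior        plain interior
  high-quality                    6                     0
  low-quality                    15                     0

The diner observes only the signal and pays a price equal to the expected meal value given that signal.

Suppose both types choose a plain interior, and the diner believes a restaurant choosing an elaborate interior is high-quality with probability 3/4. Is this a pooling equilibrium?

At the pooled signal (plain interior) the diner holds the prior 4/5 and pays 4/5·62 + 1/5·22 = 54. Off-path (elaborate interior) belief 3/4 gives 3/4·62 + 1/4·22 = 52.
High-quality: plain interior gives 54 − 0 = 54; elaborate interior gives 52 − 6 = 46. Stays. ✓
Low-quality: plain interior gives 54 − 0 = 54; elaborate interior gives 52 − 15 = 37. Stays. ✓

Yes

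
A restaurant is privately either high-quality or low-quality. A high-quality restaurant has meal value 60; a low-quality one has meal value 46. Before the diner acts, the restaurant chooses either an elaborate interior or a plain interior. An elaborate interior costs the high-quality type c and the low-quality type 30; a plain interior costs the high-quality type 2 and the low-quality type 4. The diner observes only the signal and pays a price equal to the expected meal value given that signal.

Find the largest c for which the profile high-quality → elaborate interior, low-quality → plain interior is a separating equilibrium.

Under separation: elaborate interior → high-quality (pays 60); plain interior → low-quality (pays 46).
Low-quality: 46 − 4 = 42 ≥ 60 − 30 = 30. Holds regardless of c. ✓
High-quality: 60 − c ≥ 46 − 2, so c ≤ 60 − 44 = 16.

16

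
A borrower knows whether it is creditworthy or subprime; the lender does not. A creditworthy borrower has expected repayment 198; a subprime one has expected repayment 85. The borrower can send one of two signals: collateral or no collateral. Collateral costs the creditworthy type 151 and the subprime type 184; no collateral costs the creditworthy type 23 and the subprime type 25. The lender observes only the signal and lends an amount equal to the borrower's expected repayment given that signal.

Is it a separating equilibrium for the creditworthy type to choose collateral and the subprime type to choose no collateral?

Under separation the lender infers type exactly: collateral → creditworthy (pays 198), no collateral → subprime (pays 85).
Creditworthy: collateral gives 198 − 151 = 47; no collateral gives 85 − 23 = 62. Would deviate. ✗
Subprime: no collateral gives 85 − 25 = 60; collateral gives 198 − 184 = 14. No deviation. ✓

No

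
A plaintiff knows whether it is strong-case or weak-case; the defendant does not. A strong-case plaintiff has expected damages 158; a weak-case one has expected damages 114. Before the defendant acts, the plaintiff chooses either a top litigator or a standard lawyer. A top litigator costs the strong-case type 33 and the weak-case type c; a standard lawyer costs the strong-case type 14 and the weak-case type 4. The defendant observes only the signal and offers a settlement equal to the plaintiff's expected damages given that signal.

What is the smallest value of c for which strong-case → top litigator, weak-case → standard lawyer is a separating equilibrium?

Under separation: top litigator → strong-case (pays 158); standard lawyer → weak-case (pays 114).
Strong-case: 158 − 33 = 125 ≥ 114 − 14 = 100. Holds regardless of c. ✓
Weak-case: 114 − 4 ≥ 158 − c, so c ≥ 158 − 110 = 48.

48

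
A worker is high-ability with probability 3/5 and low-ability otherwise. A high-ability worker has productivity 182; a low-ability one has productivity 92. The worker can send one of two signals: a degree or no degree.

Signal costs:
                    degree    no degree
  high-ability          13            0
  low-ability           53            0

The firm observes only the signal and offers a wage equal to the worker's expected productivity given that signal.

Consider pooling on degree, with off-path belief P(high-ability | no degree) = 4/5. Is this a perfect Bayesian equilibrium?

At the pooled signal (degree) the firm holds the prior 3/5 and pays 3/5·182 + 2/5·92 = 146. Off-path (no degree) belief 4/5 gives 4/5·182 + 1/5·92 = 164.
High-ability: degree gives 146 − 13 = 133; no degree gives 164 − 0 = 164. Deviates. ✗
Low-ability: degree gives 146 − 53 = 93; no degree gives 164 − 0 = 164. Deviates. ✗

No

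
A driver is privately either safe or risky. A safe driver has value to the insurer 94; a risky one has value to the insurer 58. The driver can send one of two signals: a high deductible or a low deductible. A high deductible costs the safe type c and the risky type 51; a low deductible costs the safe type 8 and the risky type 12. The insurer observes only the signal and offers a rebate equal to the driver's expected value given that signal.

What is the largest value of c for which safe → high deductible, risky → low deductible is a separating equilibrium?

Under separation: high deductible → safe (pays 94); low deductible → risky (pays 58).
Risky: 58 − 12 = 46 ≥ 94 − 51 = 43. Holds regardless of c. ✓
Safe: 94 − c ≥ 58 − 8, so c ≤ 94 − 50 = 44.

44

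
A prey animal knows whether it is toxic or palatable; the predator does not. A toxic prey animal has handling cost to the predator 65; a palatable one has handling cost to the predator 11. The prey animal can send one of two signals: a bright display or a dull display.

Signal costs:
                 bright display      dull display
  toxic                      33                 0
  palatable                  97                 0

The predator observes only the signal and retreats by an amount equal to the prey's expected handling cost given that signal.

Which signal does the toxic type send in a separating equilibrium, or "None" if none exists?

bright display

Try toxic → bright display, palatable → dull display:
  If types separate, bright display earns payment 65 and dull display earns 11.
  Toxic: bright display gives 65 − 33 = 32; dull display gives 11 − 0 = 11. No deviation. ✓
  Palatable: dull display gives 11 − 0 = 11; bright display gives 65 − 97 = -32. No deviation. ✓
Both hold — the toxic type sends bright display.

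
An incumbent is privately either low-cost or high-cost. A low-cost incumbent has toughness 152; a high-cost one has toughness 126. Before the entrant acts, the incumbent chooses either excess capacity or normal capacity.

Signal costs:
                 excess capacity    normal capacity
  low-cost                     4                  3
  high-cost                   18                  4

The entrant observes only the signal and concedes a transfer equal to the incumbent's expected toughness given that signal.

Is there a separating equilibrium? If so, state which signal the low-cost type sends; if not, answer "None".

None

Try low-cost → excess capacity, high-cost → normal capacity:
  If types separate, excess capacity earns payment 152 and normal capacity earns 126.
  Low-cost: excess capacity gives 152 − 4 = 148; normal capacity gives 126 − 3 = 123. No deviation. ✓
  High-cost: normal capacity gives 126 − 4 = 122; excess capacity gives 152 − 18 = 134. Would deviate. ✗
Try low-cost → normal capacity, high-cost → excess capacity:
  If types separate, normal capacity earns payment 152 and excess capacity earns 126.
  Low-cost: normal capacity gives 152 − 3 = 149; excess capacity gives 126 − 4 = 122. No deviation. ✓
  High-cost: excess capacity gives 126 − 18 = 108; normal capacity gives 152 − 4 = 148. Would deviate. ✗
Neither assignment is incentive-compatible.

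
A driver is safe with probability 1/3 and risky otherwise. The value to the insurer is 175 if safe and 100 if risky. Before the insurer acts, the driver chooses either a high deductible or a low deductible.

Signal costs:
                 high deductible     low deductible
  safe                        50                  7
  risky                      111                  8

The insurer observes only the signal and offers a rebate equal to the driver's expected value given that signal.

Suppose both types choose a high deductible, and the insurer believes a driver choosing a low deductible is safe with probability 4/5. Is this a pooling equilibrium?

No

On the equilibrium path (high deductible) the insurer holds the prior 1/3 and pays 1/3·175 + 2/3·100 = 125. Off-path (low deductible) belief 4/5 gives 4/5·175 + 1/5·100 = 160.
Safe: high deductible gives 125 − 50 = 75; low deductible gives 160 − 7 = 153. Deviates. ✗
Risky: high deductible gives 125 − 111 = 14; low deductible gives 160 − 8 = 152. Deviates. ✗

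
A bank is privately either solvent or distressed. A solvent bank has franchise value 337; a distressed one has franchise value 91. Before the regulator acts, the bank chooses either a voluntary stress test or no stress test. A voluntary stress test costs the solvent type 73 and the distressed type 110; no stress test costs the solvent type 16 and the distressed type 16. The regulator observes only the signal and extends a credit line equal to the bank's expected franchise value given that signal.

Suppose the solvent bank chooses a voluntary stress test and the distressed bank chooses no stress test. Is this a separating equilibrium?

Under separation the regulator infers type exactly: stress test → solvent (pays 337), no stress test → distressed (pays 91).
Solvent: stress test gives 337 − 73 = 264; no stress test gives 91 − 16 = 75. No deviation. ✓
Distressed: no stress test gives 91 − 16 = 75; stress test gives 337 − 110 = 227. Would deviate. ✗

No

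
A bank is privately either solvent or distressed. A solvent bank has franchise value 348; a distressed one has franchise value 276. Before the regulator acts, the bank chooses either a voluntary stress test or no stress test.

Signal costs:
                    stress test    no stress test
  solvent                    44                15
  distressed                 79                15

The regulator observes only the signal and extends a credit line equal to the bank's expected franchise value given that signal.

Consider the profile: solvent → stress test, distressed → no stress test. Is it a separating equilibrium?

If types separate, stress test earns payment 348 and no stress test earns 276.
Solvent: stress test gives 348 − 44 = 304; no stress test gives 276 − 15 = 261. No deviation. ✓
Distressed: no stress test gives 276 − 15 = 261; stress test gives 348 − 79 = 269. Would deviate. ✗

No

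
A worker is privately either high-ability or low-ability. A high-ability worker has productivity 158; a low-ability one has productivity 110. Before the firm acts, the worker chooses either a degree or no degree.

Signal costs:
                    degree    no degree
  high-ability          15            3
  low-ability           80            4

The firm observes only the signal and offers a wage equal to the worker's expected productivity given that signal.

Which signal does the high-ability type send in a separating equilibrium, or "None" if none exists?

degree

Try high-ability → degree, low-ability → no degree:
  If types separate, degree earns payment 158 and no degree earns 110.
  High-ability: degree gives 158 − 15 = 143; no degree gives 110 − 3 = 107. No deviation. ✓
  Low-ability: no degree gives 110 − 4 = 106; degree gives 158 − 80 = 78. No deviation. ✓
Both hold — the high-ability type sends degree.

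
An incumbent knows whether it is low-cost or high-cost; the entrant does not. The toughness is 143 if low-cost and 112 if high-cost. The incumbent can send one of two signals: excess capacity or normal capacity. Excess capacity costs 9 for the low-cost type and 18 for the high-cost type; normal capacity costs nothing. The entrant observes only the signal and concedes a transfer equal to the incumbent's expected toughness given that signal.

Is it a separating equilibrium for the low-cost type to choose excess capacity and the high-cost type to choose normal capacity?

No

Under separation the entrant infers type exactly: excess capacity → low-cost (pays 143), normal capacity → high-cost (pays 112).
Low-cost: excess capacity gives 143 − 9 = 134; normal capacity gives 112 − 0 = 112. No deviation. ✓
High-cost: normal capacity gives 112 − 0 = 112; excess capacity gives 143 − 18 = 125. Would deviate. ✗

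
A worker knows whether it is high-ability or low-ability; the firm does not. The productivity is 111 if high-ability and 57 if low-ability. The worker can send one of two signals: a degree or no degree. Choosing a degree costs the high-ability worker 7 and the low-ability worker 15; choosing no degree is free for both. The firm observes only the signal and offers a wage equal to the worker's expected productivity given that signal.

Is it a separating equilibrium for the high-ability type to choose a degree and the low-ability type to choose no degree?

No

If types separate, degree earns payment 111 and no degree earns 57.
High-ability: degree gives 111 − 7 = 104; no degree gives 57 − 0 = 57. No deviation. ✓
Low-ability: no degree gives 57 − 0 = 57; degree gives 111 − 15 = 96. Would deviate. ✗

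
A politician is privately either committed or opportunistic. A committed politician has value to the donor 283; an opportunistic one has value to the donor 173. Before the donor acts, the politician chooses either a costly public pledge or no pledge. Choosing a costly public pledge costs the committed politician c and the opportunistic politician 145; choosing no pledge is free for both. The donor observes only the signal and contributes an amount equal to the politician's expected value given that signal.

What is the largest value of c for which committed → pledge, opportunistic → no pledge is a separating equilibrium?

Under separation: pledge → committed (pays 283); no pledge → opportunistic (pays 173).
Opportunistic: 173 − 0 = 173 ≥ 283 − 145 = 138. Holds regardless of c. ✓
Committed: 283 − c ≥ 173 − 0, so c ≤ 283 − 173 = 110.

110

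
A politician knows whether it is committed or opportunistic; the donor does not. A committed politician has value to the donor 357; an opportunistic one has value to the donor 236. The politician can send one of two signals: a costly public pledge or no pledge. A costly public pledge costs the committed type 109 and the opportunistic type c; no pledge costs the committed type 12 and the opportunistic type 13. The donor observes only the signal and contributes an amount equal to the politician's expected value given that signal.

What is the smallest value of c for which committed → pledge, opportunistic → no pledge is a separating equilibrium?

134

Under separation: pledge → committed (pays 357); no pledge → opportunistic (pays 236).
Committed: 357 − 109 = 248 ≥ 236 − 12 = 224. Holds regardless of c. ✓
Opportunistic: 236 − 13 ≥ 357 − c, so c ≥ 357 − 223 = 134.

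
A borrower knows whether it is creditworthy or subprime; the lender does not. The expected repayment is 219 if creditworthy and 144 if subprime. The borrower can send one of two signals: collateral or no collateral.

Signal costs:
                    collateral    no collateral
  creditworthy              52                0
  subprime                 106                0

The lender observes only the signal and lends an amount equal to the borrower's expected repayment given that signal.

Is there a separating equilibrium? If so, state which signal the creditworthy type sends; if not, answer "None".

collateral

Try creditworthy → collateral, subprime → no collateral:
  If types separate, collateral earns payment 219 and no collateral earns 144.
  Creditworthy: collateral gives 219 − 52 = 167; no collateral gives 144 − 0 = 144. No deviation. ✓
  Subprime: no collateral gives 144 − 0 = 144; collateral gives 219 − 106 = 113. No deviation. ✓
Both hold — the creditworthy type sends collateral.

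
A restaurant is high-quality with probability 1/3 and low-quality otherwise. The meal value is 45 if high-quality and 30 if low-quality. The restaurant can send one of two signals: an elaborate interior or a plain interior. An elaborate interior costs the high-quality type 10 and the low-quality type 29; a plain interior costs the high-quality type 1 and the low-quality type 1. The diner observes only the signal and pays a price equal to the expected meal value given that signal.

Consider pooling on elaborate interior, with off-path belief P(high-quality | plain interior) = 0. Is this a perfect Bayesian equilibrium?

No

On the equilibrium path (elaborate interior) the diner holds the prior 1/3 and pays 1/3·45 + 2/3·30 = 35. Off-path (plain interior) belief 0 gives 0·45 + 1·30 = 30.
High-quality: elaborate interior gives 35 − 10 = 25; plain interior gives 30 − 1 = 29. Deviates. ✗
Low-quality: elaborate interior gives 35 − 29 = 6; plain interior gives 30 − 1 = 29. Deviates. ✗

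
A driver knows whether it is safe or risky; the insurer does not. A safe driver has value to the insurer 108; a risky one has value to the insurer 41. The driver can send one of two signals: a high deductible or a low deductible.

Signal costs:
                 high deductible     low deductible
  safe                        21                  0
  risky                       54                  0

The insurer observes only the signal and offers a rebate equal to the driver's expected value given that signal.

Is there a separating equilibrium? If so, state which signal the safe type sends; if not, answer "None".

Try safe → high deductible, risky → low deductible:
  Under separation the insurer infers type exactly: high deductible → safe (pays 108), low deductible → risky (pays 41).
  Safe: high deductible gives 108 − 21 = 87; low deductible gives 41 − 0 = 41. No deviation. ✓
  Risky: low deductible gives 41 − 0 = 41; high deductible gives 108 − 54 = 54. Would deviate. ✗
Try safe → low deductible, risky → high deductible:
  Under separation the insurer infers type exactly: low deductible → safe (pays 108), high deductible → risky (pays 41).
  Safe: low deductible gives 108 − 0 = 108; high deductible gives 41 − 21 = 20. No deviation. ✓
  Risky: high deductible gives 41 − 54 = -13; low deductible gives 108 − 0 = 108. Would deviate. ✗
Neither assignment is incentive-compatible.

None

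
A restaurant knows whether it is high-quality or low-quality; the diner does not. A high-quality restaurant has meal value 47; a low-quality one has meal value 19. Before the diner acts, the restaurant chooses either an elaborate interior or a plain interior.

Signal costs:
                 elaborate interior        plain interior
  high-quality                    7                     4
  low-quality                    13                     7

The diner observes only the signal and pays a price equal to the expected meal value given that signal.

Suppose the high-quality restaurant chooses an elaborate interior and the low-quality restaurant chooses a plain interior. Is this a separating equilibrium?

No

If types separate, elaborate interior earns payment 47 and plain interior earns 19.
High-quality: elaborate interior gives 47 − 7 = 40; plain interior gives 19 − 4 = 15. No deviation. ✓
Low-quality: plain interior gives 19 − 7 = 12; elaborate interior gives 47 − 13 = 34. Would deviate. ✗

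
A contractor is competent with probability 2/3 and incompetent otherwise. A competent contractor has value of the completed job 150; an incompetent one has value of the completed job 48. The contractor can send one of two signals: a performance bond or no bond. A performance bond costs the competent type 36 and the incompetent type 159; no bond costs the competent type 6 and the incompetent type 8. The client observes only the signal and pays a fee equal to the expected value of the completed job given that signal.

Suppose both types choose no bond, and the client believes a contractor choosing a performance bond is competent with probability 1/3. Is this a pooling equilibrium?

Yes

At the pooled signal (no bond) the client holds the prior 2/3 and pays 2/3·150 + 1/3·48 = 116. Off-path (bond) belief 1/3 gives 1/3·150 + 2/3·48 = 82.
Competent: no bond gives 116 − 6 = 110; bond gives 82 − 36 = 46. Stays. ✓
Incompetent: no bond gives 116 − 8 = 108; bond gives 82 − 159 = -77. Stays. ✓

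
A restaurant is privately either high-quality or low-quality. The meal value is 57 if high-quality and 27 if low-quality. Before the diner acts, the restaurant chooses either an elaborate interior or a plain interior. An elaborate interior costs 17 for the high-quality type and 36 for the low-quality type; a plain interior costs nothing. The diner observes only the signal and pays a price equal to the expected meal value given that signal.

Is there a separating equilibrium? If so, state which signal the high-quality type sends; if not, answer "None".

elaborate interior

Try high-quality → elaborate interior, low-quality → plain interior:
  If types separate, elaborate interior earns payment 57 and plain interior earns 27.
  High-quality: elaborate interior gives 57 − 17 = 40; plain interior gives 27 − 0 = 27. No deviation. ✓
  Low-quality: plain interior gives 27 − 0 = 27; elaborate interior gives 57 − 36 = 21. No deviation. ✓
Both hold — the high-quality type sends elaborate interior.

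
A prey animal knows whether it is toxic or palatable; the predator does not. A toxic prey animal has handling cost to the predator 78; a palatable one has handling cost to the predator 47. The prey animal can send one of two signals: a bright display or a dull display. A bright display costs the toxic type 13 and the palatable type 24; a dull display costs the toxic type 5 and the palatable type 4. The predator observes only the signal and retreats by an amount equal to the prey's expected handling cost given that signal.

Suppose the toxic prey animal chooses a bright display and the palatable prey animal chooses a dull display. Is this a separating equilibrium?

No

Under separation the predator infers type exactly: bright display → toxic (pays 78), dull display → palatable (pays 47).
Toxic: bright display gives 78 − 13 = 65; dull display gives 47 − 5 = 42. No deviation. ✓
Palatable: dull display gives 47 − 4 = 43; bright display gives 78 − 24 = 54. Would deviate. ✗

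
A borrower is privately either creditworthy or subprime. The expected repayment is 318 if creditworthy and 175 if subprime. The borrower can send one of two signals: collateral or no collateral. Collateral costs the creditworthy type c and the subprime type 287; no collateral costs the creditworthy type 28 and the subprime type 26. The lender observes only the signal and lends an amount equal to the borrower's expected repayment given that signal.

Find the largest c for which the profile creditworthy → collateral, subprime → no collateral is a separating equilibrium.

171

Under separation: collateral → creditworthy (pays 318); no collateral → subprime (pays 175).
Subprime: 175 − 26 = 149 ≥ 318 − 287 = 31. Holds regardless of c. ✓
Creditworthy: 318 − c ≥ 175 − 28, so c ≤ 318 − 147 = 171.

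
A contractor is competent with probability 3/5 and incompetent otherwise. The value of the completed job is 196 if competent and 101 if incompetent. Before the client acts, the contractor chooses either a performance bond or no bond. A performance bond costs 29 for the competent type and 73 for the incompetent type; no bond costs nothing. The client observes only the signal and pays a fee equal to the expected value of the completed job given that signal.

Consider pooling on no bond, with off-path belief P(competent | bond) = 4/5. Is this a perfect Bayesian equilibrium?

Yes

At the pooled signal (no bond) the client holds the prior 3/5 and pays 3/5·196 + 2/5·101 = 158. Off-path (bond) belief 4/5 gives 4/5·196 + 1/5·101 = 177.
Competent: no bond gives 158 − 0 = 158; bond gives 177 − 29 = 148. Stays. ✓
Incompetent: no bond gives 158 − 0 = 158; bond gives 177 − 73 = 104. Stays. ✓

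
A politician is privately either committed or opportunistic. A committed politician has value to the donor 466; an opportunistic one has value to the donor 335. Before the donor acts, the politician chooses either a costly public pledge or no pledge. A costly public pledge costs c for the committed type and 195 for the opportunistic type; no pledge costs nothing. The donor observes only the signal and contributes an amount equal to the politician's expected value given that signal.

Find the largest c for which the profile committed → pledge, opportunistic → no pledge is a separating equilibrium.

131

Under separation: pledge → committed (pays 466); no pledge → opportunistic (pays 335).
Opportunistic: 335 − 0 = 335 ≥ 466 − 195 = 271. Holds regardless of c. ✓
Committed: 466 − c ≥ 335 − 0, so c ≤ 466 − 335 = 131.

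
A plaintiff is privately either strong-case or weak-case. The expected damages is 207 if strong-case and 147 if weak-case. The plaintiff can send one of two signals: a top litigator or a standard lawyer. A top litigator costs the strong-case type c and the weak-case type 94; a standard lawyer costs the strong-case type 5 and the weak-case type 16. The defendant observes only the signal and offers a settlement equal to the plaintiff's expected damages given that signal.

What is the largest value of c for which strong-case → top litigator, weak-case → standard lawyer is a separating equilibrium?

65

Under separation: top litigator → strong-case (pays 207); standard lawyer → weak-case (pays 147).
Weak-case: 147 − 16 = 131 ≥ 207 − 94 = 113. Holds regardless of c. ✓
Strong-case: 207 − c ≥ 147 − 5, so c ≤ 207 − 142 = 65.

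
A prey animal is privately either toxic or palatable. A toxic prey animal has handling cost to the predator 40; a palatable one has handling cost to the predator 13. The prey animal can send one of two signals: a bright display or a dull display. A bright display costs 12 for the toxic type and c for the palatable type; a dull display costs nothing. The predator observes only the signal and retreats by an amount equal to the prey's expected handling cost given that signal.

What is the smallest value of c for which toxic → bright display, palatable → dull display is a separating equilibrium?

Under separation: bright display → toxic (pays 40); dull display → palatable (pays 13).
Toxic: 40 − 12 = 28 ≥ 13 − 0 = 13. Holds regardless of c. ✓
Palatable: 13 − 0 ≥ 40 − c, so c ≥ 40 − 13 = 27.

27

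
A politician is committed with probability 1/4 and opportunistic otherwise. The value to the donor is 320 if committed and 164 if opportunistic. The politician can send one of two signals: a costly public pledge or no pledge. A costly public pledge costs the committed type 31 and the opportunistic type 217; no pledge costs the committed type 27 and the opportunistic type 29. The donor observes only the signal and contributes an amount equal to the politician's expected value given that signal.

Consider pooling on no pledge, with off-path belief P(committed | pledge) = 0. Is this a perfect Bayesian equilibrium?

At the pooled signal (no pledge) the donor holds the prior 1/4 and pays 1/4·320 + 3/4·164 = 203. Off-path (pledge) belief 0 gives 0·320 + 1·164 = 164.
Committed: no pledge gives 203 − 27 = 176; pledge gives 164 − 31 = 133. Stays. ✓
Opportunistic: no pledge gives 203 − 29 = 174; pledge gives 164 − 217 = -53. Stays. ✓

Yes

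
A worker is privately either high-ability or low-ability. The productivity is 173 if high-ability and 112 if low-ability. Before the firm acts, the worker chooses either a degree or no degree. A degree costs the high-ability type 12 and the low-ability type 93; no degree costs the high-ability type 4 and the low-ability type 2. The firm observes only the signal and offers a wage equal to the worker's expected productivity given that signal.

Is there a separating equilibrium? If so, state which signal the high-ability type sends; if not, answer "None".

Try high-ability → degree, low-ability → no degree:
  If types separate, degree earns payment 173 and no degree earns 112.
  High-ability: degree gives 173 − 12 = 161; no degree gives 112 − 4 = 108. No deviation. ✓
  Low-ability: no degree gives 112 − 2 = 110; degree gives 173 − 93 = 80. No deviation. ✓
Both hold — the high-ability type sends degree.

degree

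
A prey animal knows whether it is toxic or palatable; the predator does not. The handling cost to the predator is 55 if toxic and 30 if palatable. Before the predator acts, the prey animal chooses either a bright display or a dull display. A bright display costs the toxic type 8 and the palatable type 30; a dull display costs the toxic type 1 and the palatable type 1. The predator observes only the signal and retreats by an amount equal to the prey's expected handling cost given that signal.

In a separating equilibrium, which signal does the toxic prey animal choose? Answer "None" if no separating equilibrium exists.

bright display

Try toxic → bright display, palatable → dull display:
  Under separation the predator infers type exactly: bright display → toxic (pays 55), dull display → palatable (pays 30).
  Toxic: bright display gives 55 − 8 = 47; dull display gives 30 − 1 = 29. No deviation. ✓
  Palatable: dull display gives 30 − 1 = 29; bright display gives 55 − 30 = 25. No deviation. ✓
Both hold — the toxic type sends bright display.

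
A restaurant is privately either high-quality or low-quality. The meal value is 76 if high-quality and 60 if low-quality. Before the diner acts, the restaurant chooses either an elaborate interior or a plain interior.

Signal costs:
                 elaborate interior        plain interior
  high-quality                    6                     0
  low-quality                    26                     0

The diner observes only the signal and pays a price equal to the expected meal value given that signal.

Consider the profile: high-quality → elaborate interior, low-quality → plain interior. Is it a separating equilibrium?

Yes

Under separation the diner infers type exactly: elaborate interior → high-quality (pays 76), plain interior → low-quality (pays 60).
High-quality: elaborate interior gives 76 − 6 = 70; plain interior gives 60 − 0 = 60. No deviation. ✓
Low-quality: plain interior gives 60 − 0 = 60; elaborate interior gives 76 − 26 = 50. No deviation. ✓
Neither type gains from mimicking the other.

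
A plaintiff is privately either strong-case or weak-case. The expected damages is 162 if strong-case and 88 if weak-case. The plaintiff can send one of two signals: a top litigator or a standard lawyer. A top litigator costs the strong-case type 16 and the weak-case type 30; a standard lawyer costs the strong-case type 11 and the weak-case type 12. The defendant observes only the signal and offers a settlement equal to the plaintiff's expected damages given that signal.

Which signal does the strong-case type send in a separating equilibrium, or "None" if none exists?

None

Try strong-case → top litigator, weak-case → standard lawyer:
  If types separate, top litigator earns payment 162 and standard lawyer earns 88.
  Strong-case: top litigator gives 162 − 16 = 146; standard lawyer gives 88 − 11 = 77. No deviation. ✓
  Weak-case: standard lawyer gives 88 − 12 = 76; top litigator gives 162 − 30 = 132. Would deviate. ✗
Try strong-case → standard lawyer, weak-case → top litigator:
  If types separate, standard lawyer earns payment 162 and top litigator earns 88.
  Strong-case: standard lawyer gives 162 − 11 = 151; top litigator gives 88 − 16 = 72. No deviation. ✓
  Weak-case: top litigator gives 88 − 30 = 58; standard lawyer gives 162 − 12 = 150. Would deviate. ✗
Neither assignment is incentive-compatible.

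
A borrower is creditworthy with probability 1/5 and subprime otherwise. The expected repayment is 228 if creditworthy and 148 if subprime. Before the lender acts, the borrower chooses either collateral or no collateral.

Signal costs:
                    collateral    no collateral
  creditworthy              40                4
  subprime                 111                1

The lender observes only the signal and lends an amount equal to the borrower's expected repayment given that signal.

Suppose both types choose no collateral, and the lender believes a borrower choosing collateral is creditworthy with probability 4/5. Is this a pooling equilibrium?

No

At the pooled signal (no collateral) the lender holds the prior 1/5 and pays 1/5·228 + 4/5·148 = 164. Off-path (collateral) belief 4/5 gives 4/5·228 + 1/5·148 = 212.
Creditworthy: no collateral gives 164 − 4 = 160; collateral gives 212 − 40 = 172. Deviates. ✗
Subprime: no collateral gives 164 − 1 = 163; collateral gives 212 − 111 = 101. Stays. ✓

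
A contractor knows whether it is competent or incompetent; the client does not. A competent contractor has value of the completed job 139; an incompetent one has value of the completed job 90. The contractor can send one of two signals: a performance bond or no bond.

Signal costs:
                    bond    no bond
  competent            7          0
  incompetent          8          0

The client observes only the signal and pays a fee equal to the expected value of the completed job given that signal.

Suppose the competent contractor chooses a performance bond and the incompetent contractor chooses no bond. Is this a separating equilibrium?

No

Under separation the client infers type exactly: bond → competent (pays 139), no bond → incompetent (pays 90).
Competent: bond gives 139 − 7 = 132; no bond gives 90 − 0 = 90. No deviation. ✓
Incompetent: no bond gives 90 − 0 = 90; bond gives 139 − 8 = 131. Would deviate. ✗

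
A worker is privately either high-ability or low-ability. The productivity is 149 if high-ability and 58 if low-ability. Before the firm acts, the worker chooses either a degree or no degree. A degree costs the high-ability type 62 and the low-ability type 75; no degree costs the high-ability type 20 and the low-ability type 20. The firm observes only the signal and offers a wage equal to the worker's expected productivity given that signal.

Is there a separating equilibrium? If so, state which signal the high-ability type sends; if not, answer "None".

None

Try high-ability → degree, low-ability → no degree:
  Under separation the firm infers type exactly: degree → high-ability (pays 149), no degree → low-ability (pays 58).
  High-ability: degree gives 149 − 62 = 87; no degree gives 58 − 20 = 38. No deviation. ✓
  Low-ability: no degree gives 58 − 20 = 38; degree gives 149 − 75 = 74. Would deviate. ✗
Try high-ability → no degree, low-ability → degree:
  Under separation the firm infers type exactly: no degree → high-ability (pays 149), degree → low-ability (pays 58).
  High-ability: no degree gives 149 − 20 = 129; degree gives 58 − 62 = -4. No deviation. ✓
  Low-ability: degree gives 58 − 75 = -17; no degree gives 149 − 20 = 129. Would deviate. ✗
Neither assignment is incentive-compatible.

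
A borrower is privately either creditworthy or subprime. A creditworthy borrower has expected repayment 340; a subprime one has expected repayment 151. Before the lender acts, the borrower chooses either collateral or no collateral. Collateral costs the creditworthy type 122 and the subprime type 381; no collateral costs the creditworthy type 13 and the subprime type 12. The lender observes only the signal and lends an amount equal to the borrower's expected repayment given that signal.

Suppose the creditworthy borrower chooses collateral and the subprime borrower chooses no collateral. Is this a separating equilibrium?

If types separate, collateral earns payment 340 and no collateral earns 151.
Creditworthy: collateral gives 340 − 122 = 218; no collateral gives 151 − 13 = 138. No deviation. ✓
Subprime: no collateral gives 151 − 12 = 139; collateral gives 340 − 381 = -41. No deviation. ✓
Both incentive constraints hold.

Yes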